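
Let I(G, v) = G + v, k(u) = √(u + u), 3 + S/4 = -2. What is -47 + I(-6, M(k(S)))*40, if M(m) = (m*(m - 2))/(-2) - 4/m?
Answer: 513 + 88*I*√10 ≈ 513.0 + 278.28*I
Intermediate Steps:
S = -20 (S = -12 + 4*(-2) = -12 - 8 = -20)
k(u) = √2*√u (k(u) = √(2*u) = √2*√u)
M(m) = -4/m - m*(-2 + m)/2 (M(m) = (m*(-2 + m))*(-½) - 4/m = -m*(-2 + m)/2 - 4/m = -4/m - m*(-2 + m)/2)
-47 + I(-6, M(k(S)))*40 = -47 + (-6 + (√2*√(-20) - 4*(-I*√10/20) - (√2*√(-20))²/2))*40 = -47 + (-6 + (√2*(2*I*√5) - 4*(-I*√10/20) - (√2*(2*I*√5))²/2))*40 = -47 + (-6 + (2*I*√10 - 4*(-I*√10/20) - (2*I*√10)²/2))*40 = -47 + (-6 + (2*I*√10 - (-1)*I*√10/5 - ½*(-40)))*40 = -47 + (-6 + (2*I*√10 + I*√10/5 + 20))*40 = -47 + (-6 + (20 + 11*I*√10/5))*40 = -47 + (14 + 11*I*√10/5)*40 = -47 + (560 + 88*I*√10) = 513 + 88*I*√10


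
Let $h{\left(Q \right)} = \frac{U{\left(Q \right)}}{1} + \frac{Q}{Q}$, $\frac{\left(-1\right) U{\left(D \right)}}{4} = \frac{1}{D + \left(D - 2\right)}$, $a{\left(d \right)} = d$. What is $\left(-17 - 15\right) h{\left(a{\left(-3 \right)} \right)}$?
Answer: $-48$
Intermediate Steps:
$U{\left(D \right)} = - \frac{4}{-2 + 2 D}$ ($U{\left(D \right)} = - \frac{4}{D + \left(D - 2\right)} = - \frac{4}{D + \left(-2 + D\right)} = - \frac{4}{-2 + 2 D}$)
$h{\left(Q \right)} = 1 - \frac{2}{-1 + Q}$ ($h{\left(Q \right)} = \frac{\left(-2\right) \frac{1}{-1 + Q}}{1} + \frac{Q}{Q} = - \frac{2}{-1 + Q} 1 + 1 = - \frac{2}{-1 + Q} + 1 = 1 - \frac{2}{-1 + Q}$)
$\left(-17 - 15\right) h{\left(a{\left(-3 \right)} \right)} = \left(-17 - 15\right) \frac{-3 - 3}{-1 - 3} = - 32 \frac{1}{-4} \left(-6\right) = - 32 \left(\left(- \frac{1}{4}\right) \left(-6\right)\right) = \left(-32\right) \frac{3}{2} = -48$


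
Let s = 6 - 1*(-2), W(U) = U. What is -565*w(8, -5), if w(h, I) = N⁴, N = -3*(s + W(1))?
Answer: -300264165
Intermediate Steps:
s = 8 (s = 6 + 2 = 8)
N = -27 (N = -3*(8 + 1) = -3*9 = -27)
w(h, I) = 531441 (w(h, I) = (-27)⁴ = 531441)
-565*w(8, -5) = -565*531441 = -300264165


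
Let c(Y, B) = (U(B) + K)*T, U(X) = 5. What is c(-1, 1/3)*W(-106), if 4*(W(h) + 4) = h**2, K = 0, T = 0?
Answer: 0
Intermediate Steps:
W(h) = -4 + h**2/4
c(Y, B) = 0 (c(Y, B) = (5 + 0)*0 = 5*0 = 0)
c(-1, 1/3)*W(-106) = 0*(-4 + (1/4)*(-106)**2) = 0*(-4 + (1/4)*11236) = 0*(-4 + 2809) = 0*2805 = 0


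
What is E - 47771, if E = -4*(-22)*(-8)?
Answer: -48475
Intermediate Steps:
E = -704 (E = 88*(-8) = -704)
E - 47771 = -704 - 47771 = -48475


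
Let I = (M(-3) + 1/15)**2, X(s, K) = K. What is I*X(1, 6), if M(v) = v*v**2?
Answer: 326432/75 ≈ 4352.4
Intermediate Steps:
M(v) = v**3
I = 163216/225 (I = ((-3)**3 + 1/15)**2 = (-27 + 1*(1/15))**2 = (-27 + 1/15)**2 = (-404/15)**2 = 163216/225 ≈ 725.40)
I*X(1, 6) = (163216/225)*6 = 326432/75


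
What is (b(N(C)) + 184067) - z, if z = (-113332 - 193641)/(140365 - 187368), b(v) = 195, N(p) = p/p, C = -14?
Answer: 8660559813/47003 ≈ 1.8426e+5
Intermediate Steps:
N(p) = 1
z = 306973/47003 (z = -306973/(-47003) = -306973*(-1/47003) = 306973/47003 ≈ 6.5309)
(b(N(C)) + 184067) - z = (195 + 184067) - 1*306973/47003 = 184262 - 306973/47003 = 8660559813/47003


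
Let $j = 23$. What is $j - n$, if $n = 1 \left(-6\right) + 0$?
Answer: $29$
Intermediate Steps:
$n = -6$ ($n = -6 + 0 = -6$)
$j - n = 23 - -6 = 23 + 6 = 29$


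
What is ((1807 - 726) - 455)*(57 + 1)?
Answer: 36308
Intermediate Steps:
((1807 - 726) - 455)*(57 + 1) = (1081 - 455)*58 = 626*58 = 36308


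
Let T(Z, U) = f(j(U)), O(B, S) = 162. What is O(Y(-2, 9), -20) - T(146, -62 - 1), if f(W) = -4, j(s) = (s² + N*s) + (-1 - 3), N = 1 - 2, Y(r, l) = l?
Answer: 166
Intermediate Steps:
N = -1
j(s) = -4 + s² - s (j(s) = (s² - s) + (-1 - 3) = (s² - s) - 4 = -4 + s² - s)
T(Z, U) = -4
O(Y(-2, 9), -20) - T(146, -62 - 1) = 162 - 1*(-4) = 162 + 4 = 166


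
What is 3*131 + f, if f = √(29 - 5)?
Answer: 393 + 2*√6 ≈ 397.90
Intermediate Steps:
f = 2*√6 (f = √24 = 2*√6 ≈ 4.8990)
3*131 + f = 3*131 + 2*√6 = 393 + 2*√6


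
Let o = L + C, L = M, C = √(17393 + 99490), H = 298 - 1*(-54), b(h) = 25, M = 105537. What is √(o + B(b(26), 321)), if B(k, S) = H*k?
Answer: √(114337 + 9*√1443) ≈ 338.64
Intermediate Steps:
H = 352 (H = 298 + 54 = 352)
C = 9*√1443 (C = √116883 = 9*√1443 ≈ 341.88)
L = 105537
B(k, S) = 352*k
o = 105537 + 9*√1443 ≈ 1.0588e+5
√(o + B(b(26), 321)) = √((105537 + 9*√1443) + 352*25) = √((105537 + 9*√1443) + 8800) = √(114337 + 9*√1443)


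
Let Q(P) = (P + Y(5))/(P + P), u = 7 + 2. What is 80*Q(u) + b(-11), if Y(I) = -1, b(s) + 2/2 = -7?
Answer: 248/9 ≈ 27.556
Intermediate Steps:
b(s) = -8 (b(s) = -1 - 7 = -8)
u = 9
Q(P) = (-1 + P)/(2*P) (Q(P) = (P - 1)/(P + P) = (-1 + P)/((2*P)) = (-1 + P)*(1/(2*P)) = (-1 + P)/(2*P))
80*Q(u) + b(-11) = 80*((½)*(-1 + 9)/9) - 8 = 80*((½)*(⅑)*8) - 8 = 80*(4/9) - 8 = 320/9 - 8 = 248/9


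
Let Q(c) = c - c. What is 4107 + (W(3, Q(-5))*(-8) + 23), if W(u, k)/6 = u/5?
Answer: 20506/5 ≈ 4101.2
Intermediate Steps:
Q(c) = 0
W(u, k) = 6*u/5 (W(u, k) = 6*(u/5) = 6*u/5)
4107 + (W(3, Q(-5))*(-8) + 23) = 4107 + (((6/5)*3)*(-8) + 23) = 4107 + ((18/5)*(-8) + 23) = 4107 + (-144/5 + 23) = 4107 - 29/5 = 20506/5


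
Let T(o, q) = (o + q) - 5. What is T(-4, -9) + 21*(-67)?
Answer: -1425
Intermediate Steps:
T(o, q) = -5 + o + q
T(-4, -9) + 21*(-67) = (-5 - 4 - 9) + 21*(-67) = -18 - 1407 = -1425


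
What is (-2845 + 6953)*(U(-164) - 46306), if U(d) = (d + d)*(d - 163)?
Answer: 250382600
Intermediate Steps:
U(d) = 2*d*(-163 + d) (U(d) = (2*d)*(-163 + d) = 2*d*(-163 + d))
(-2845 + 6953)*(U(-164) - 46306) = (-2845 + 6953)*(2*(-164)*(-163 - 164) - 46306) = 4108*(2*(-164)*(-327) - 46306) = 4108*(107256 - 46306) = 4108*60950 = 250382600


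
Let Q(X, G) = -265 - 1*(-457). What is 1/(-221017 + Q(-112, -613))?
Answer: -1/220825 ≈ -4.5285e-6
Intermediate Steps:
Q(X, G) = 192 (Q(X, G) = -265 + 457 = 192)
1/(-221017 + Q(-112, -613)) = 1/(-221017 + 192) = 1/(-220825) = -1/220825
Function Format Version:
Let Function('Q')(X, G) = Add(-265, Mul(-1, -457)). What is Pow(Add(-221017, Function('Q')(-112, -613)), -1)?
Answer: Rational(-1, 220825) ≈ -4.5285e-6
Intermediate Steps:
Function('Q')(X, G) = 192 (Function('Q')(X, G) = Add(-265, 457) = 192)
Pow(Add(-221017, Function('Q')(-112, -613)), -1) = Pow(Add(-221017, 192), -1) = Pow(-220825, -1) = Rational(-1, 220825)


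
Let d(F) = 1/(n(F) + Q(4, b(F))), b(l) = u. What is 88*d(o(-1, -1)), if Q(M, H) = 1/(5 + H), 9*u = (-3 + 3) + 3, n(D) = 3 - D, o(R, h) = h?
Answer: 1408/67 ≈ 21.015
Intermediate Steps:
u = 1/3 (u = ((-3 + 3) + 3)/9 = (0 + 3)/9 = (1/9)*3 = 1/3 ≈ 0.33333)
b(l) = 1/3
d(F) = 1/(51/16 - F) (d(F) = 1/((3 - F) + 1/(5 + 1/3)) = 1/((3 - F) + 1/(16/3)) = 1/((3 - F) + 3/16) = 1/(51/16 - F))
88*d(o(-1, -1)) = 88*(16/(51 - 16*(-1))) = 88*(16/(51 + 16)) = 88*(16/67) = 1408/67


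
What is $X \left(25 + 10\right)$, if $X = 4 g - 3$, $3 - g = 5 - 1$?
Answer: $-245$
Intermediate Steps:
$g = -1$ ($g = 3 - \left(5 - 1\right) = 3 - 4 = -1$)
$X = -7$ ($X = 4 \left(-1\right) - 3 = -4 - 3 = -7$)
$X \left(25 + 10\right) = - 7 \left(25 + 10\right) = \left(-7\right) 35 = -245$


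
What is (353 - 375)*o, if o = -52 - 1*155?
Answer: 4554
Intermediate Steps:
o = -207 (o = -52 - 155 = -207)
(353 - 375)*o = (353 - 375)*(-207) = -22*(-207) = 4554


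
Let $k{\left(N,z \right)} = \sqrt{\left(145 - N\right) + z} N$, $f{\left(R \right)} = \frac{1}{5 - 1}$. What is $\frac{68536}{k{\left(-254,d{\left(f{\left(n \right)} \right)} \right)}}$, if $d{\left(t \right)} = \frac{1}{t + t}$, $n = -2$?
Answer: $- \frac{34268 \sqrt{401}}{50927} \approx -13.475$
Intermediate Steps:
$f{\left(R \right)} = \frac{1}{4}$
$d{\left(t \right)} = \frac{1}{2 t}$
$k{\left(N,z \right)} = N \sqrt{145 + z - N}$ ($k{\left(N,z \right)} = \sqrt{145 + z - N} N = N \sqrt{145 + z - N}$)
$\frac{68536}{k{\left(-254,d{\left(f{\left(n \right)} \right)} \right)}} = \frac{68536}{\left(-254\right) \sqrt{145 + \frac{\frac{1}{\frac{1}{4}}}{2} - -254}} = \frac{68536}{\left(-254\right) \sqrt{145 + \frac{1}{2} \cdot 4 + 254}} = \frac{68536}{\left(-254\right) \sqrt{145 + 2 + 254}} = \frac{68536}{\left(-254\right) \sqrt{401}} = 68536 \left(- \frac{\sqrt{401}}{101854}\right) = - \frac{34268 \sqrt{401}}{50927}$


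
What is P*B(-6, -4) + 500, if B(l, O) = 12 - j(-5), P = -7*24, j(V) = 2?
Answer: -1180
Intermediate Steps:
P = -168
B(l, O) = 10 (B(l, O) = 12 - 1*2 = 12 - 2 = 10)
P*B(-6, -4) + 500 = -168*10 + 500 = -1680 + 500 = -1180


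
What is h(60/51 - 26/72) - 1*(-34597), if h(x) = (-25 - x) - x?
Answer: 10578533/306 ≈ 34570.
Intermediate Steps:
h(x) = -25 - 2*x
h(60/51 - 26/72) - 1*(-34597) = (-25 - 2*(60/51 - 26/72)) - 1*(-34597) = (-25 - 2*(60*(1/51) - 26*1/72)) + 34597 = (-25 - 2*(20/17 - 13/36)) + 34597 = (-25 - 2*499/612) + 34597 = (-25 - 499/306) + 34597 = -8149/306 + 34597 = 10578533/306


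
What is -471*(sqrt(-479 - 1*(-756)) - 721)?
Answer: 339591 - 471*sqrt(277) ≈ 3.3175e+5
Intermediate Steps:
-471*(sqrt(-479 - 1*(-756)) - 721) = -471*(sqrt(-479 + 756) - 721) = -471*(sqrt(277) - 721) = -471*(-721 + sqrt(277)) = 339591 - 471*sqrt(277)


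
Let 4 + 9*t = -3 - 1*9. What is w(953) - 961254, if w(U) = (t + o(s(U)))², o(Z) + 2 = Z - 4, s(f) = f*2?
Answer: 214001482/81 ≈ 2.6420e+6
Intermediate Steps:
s(f) = 2*f
o(Z) = -6 + Z (o(Z) = -2 + (Z - 4) = -2 + (-4 + Z) = -6 + Z)
t = -16/9 (t = -4/9 + (-3 - 1*9)/9 = -4/9 + (-3 - 9)/9 = -4/9 + (⅑)*(-12) = -4/9 - 4/3 = -16/9 ≈ -1.7778)
w(U) = (-70/9 + 2*U)² (w(U) = (-16/9 + (-6 + 2*U))² = (-70/9 + 2*U)²)
w(953) - 961254 = 4*(-35 + 9*953)²/81 - 961254 = 4*(-35 + 8577)²/81 - 961254 = (4/81)*8542² - 961254 = (4/81)*72965764 - 961254 = 291863056/81 - 961254 = 214001482/81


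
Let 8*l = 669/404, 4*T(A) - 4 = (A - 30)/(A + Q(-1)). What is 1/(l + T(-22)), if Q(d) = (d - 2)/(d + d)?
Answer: 132512/243973 ≈ 0.54314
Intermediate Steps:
Q(d) = (-2 + d)/(2*d) (Q(d) = (-2 + d)/((2*d)) = (-2 + d)*(1/(2*d)) = (-2 + d)/(2*d))
T(A) = 1 + (-30 + A)/(4*(3/2 + A)) (T(A) = 1 + ((A - 30)/(A + (1/2)*(-2 - 1)/(-1)))/4 = 1 + ((-30 + A)/(A + (1/2)*(-1)*(-3)))/4 = 1 + ((-30 + A)/(A + 3/2))/4 = 1 + ((-30 + A)/(3/2 + A))/4 = 1 + (-30 + A)/(4*(3/2 + A)))
l = 669/3232 (l = (669/404)/8 = (669*(1/404))/8 = (1/8)*(669/404) = 669/3232 ≈ 0.20699)
1/(l + T(-22)) = 1/(669/3232 + (-24 + 5*(-22))/(2*(3 + 2*(-22)))) = 1/(669/3232 + (-24 - 110)/(2*(3 - 44))) = 1/(669/3232 + (1/2)*(-134)/(-41)) = 1/(669/3232 + (1/2)*(-1/41)*(-134)) = 1/(669/3232 + 67/41) = 1/(243973/132512) = 132512/243973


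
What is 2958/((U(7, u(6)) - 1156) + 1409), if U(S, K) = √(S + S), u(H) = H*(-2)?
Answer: 748374/63995 - 2958*√14/63995 ≈ 11.521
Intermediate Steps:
u(H) = -2*H
U(S, K) = √2*√S (U(S, K) = √(2*S) = √2*√S)
2958/((U(7, u(6)) - 1156) + 1409) = 2958/((√2*√7 - 1156) + 1409) = 2958/((√14 - 1156) + 1409) = 2958/((-1156 + √14) + 1409) = 2958/(253 + √14)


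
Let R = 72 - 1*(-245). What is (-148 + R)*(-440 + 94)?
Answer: -58474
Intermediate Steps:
R = 317 (R = 72 + 245 = 317)
(-148 + R)*(-440 + 94) = (-148 + 317)*(-440 + 94) = 169*(-346) = -58474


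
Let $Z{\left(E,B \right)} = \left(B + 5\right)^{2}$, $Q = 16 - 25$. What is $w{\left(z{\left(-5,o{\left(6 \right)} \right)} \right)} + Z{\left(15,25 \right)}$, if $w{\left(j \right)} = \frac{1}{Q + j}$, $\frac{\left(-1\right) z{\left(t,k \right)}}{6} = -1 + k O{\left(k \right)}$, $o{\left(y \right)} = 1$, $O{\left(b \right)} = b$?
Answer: $\frac{8099}{9} \approx 899.89$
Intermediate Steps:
$Q = -9$ ($Q = 16 - 25 = -9$)
$z{\left(t,k \right)} = 6 - 6 k^{2}$ ($z{\left(t,k \right)} = - 6 \left(-1 + k k\right) = - 6 \left(-1 + k^{2}\right) = 6 - 6 k^{2}$)
$w{\left(j \right)} = \frac{1}{-9 + j}$
$Z{\left(E,B \right)} = \left(5 + B\right)^{2}$
$w{\left(z{\left(-5,o{\left(6 \right)} \right)} \right)} + Z{\left(15,25 \right)} = \frac{1}{-9 + \left(6 - 6 \cdot 1^{2}\right)} + \left(5 + 25\right)^{2} = \frac{1}{-9 + \left(6 - 6\right)} + 30^{2} = \frac{1}{-9 + \left(6 - 6\right)} + 900 = \frac{1}{-9 + 0} + 900 = \frac{1}{-9} + 900 = - \frac{1}{9} + 900 = \frac{8099}{9}$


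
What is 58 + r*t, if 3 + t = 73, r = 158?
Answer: 11118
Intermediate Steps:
t = 70 (t = -3 + 73 = 70)
58 + r*t = 58 + 158*70 = 58 + 11060 = 11118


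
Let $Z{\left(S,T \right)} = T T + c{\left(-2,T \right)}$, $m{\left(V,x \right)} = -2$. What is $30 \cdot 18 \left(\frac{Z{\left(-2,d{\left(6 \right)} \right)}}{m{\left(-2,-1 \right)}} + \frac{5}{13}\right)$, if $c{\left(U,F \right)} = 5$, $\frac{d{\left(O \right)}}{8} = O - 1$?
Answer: $- \frac{5630850}{13} \approx -4.3314 \cdot 10^{5}$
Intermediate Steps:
$d{\left(O \right)} = -8 + 8 O$ ($d{\left(O \right)} = 8 \left(O - 1\right) = 8 \left(-1 + O\right) = -8 + 8 O$)
$Z{\left(S,T \right)} = 5 + T^{2}$ ($Z{\left(S,T \right)} = T T + 5 = T^{2} + 5 = 5 + T^{2}$)
$30 \cdot 18 \left(\frac{Z{\left(-2,d{\left(6 \right)} \right)}}{m{\left(-2,-1 \right)}} + \frac{5}{13}\right) = 30 \cdot 18 \left(\frac{5 + \left(-8 + 8 \cdot 6\right)^{2}}{-2} + \frac{5}{13}\right) = 540 \left(\left(5 + \left(-8 + 48\right)^{2}\right) \left(- \frac{1}{2}\right) + 5 \cdot \frac{1}{13}\right) = 540 \left(\left(5 + 40^{2}\right) \left(- \frac{1}{2}\right) + \frac{5}{13}\right) = 540 \left(\left(5 + 1600\right) \left(- \frac{1}{2}\right) + \frac{5}{13}\right) = 540 \left(1605 \left(- \frac{1}{2}\right) + \frac{5}{13}\right) = 540 \left(- \frac{1605}{2} + \frac{5}{13}\right) = 540 \left(- \frac{20855}{26}\right) = - \frac{5630850}{13}$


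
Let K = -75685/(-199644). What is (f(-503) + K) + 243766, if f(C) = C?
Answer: 48566074057/199644 ≈ 2.4326e+5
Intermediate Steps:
K = 75685/199644 (K = -75685*(-1/199644) = 75685/199644 ≈ 0.37910)
(f(-503) + K) + 243766 = (-503 + 75685/199644) + 243766 = -100345247/199644 + 243766 = 48566074057/199644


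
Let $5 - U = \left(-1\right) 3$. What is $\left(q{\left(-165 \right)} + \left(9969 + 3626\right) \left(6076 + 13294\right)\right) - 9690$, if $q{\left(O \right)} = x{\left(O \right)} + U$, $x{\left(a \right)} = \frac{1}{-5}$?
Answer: $\frac{1316627339}{5} \approx 2.6333 \cdot 10^{8}$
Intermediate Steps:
$U = 8$ ($U = 5 - \left(-1\right) 3 = 5 - -3 = 5 + 3 = 8$)
$x{\left(a \right)} = - \frac{1}{5}$
$q{\left(O \right)} = \frac{39}{5}$ ($q{\left(O \right)} = - \frac{1}{5} + 8 = \frac{39}{5}$)
$\left(q{\left(-165 \right)} + \left(9969 + 3626\right) \left(6076 + 13294\right)\right) - 9690 = \left(\frac{39}{5} + \left(9969 + 3626\right) \left(6076 + 13294\right)\right) - 9690 = \left(\frac{39}{5} + 13595 \cdot 19370\right) - 9690 = \left(\frac{39}{5} + 263335150\right) - 9690 = \frac{1316675789}{5} - 9690 = \frac{1316627339}{5}$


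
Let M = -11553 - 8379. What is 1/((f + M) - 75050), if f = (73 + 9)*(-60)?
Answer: -1/99902 ≈ -1.0010e-5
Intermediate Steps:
M = -19932
f = -4920 (f = 82*(-60) = -4920)
1/((f + M) - 75050) = 1/((-4920 - 19932) - 75050) = 1/(-24852 - 75050) = 1/(-99902) = -1/99902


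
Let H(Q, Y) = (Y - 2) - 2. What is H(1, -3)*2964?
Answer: -20748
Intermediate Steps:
H(Q, Y) = -4 + Y (H(Q, Y) = (-2 + Y) - 2 = -4 + Y)
H(1, -3)*2964 = (-4 - 3)*2964 = -7*2964 = -20748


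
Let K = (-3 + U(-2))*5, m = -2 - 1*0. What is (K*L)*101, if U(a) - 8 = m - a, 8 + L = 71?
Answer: 159075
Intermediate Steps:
L = 63 (L = -8 + 71 = 63)
m = -2 (m = -2 + 0 = -2)
U(a) = 6 - a (U(a) = 8 + (-2 - a) = 6 - a)
K = 25 (K = (-3 + (6 - 1*(-2)))*5 = (-3 + (6 + 2))*5 = (-3 + 8)*5 = 5*5 = 25)
(K*L)*101 = (25*63)*101 = 1575*101 = 159075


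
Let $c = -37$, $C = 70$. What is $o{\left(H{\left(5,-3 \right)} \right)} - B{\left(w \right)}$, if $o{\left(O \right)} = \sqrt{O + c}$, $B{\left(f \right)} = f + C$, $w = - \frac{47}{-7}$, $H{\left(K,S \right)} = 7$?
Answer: $- \frac{537}{7} + i \sqrt{30} \approx -76.714 + 5.4772 i$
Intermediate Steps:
$w = \frac{47}{7}$ ($w = \left(-47\right) \left(- \frac{1}{7}\right) = \frac{47}{7} \approx 6.7143$)
$B{\left(f \right)} = 70 + f$ ($B{\left(f \right)} = f + 70 = 70 + f$)
$o{\left(O \right)} = \sqrt{-37 + O}$ ($o{\left(O \right)} = \sqrt{O - 37} = \sqrt{-37 + O}$)
$o{\left(H{\left(5,-3 \right)} \right)} - B{\left(w \right)} = \sqrt{-37 + 7} - \left(70 + \frac{47}{7}\right) = \sqrt{-30} - \frac{537}{7} = i \sqrt{30} - \frac{537}{7} = - \frac{537}{7} + i \sqrt{30}$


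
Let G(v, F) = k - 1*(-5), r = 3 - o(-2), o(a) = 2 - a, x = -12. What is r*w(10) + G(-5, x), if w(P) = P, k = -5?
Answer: -10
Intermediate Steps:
r = -1 (r = 3 - (2 - 1*(-2)) = 3 - (2 + 2) = 3 - 1*4 = 3 - 4 = -1)
G(v, F) = 0 (G(v, F) = -5 - 1*(-5) = -5 + 5 = 0)
r*w(10) + G(-5, x) = -1*10 + 0 = -10 + 0 = -10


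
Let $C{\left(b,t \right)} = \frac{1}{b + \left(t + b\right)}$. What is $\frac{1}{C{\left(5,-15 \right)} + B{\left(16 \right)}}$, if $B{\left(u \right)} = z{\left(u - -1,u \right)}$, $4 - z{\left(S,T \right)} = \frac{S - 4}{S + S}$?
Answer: $\frac{170}{581} \approx 0.2926$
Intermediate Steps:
$z{\left(S,T \right)} = 4 - \frac{-4 + S}{2 S}$ ($z{\left(S,T \right)} = 4 - \frac{S - 4}{S + S} = 4 - \frac{-4 + S}{2 S}$)
$C{\left(b,t \right)} = \frac{1}{t + 2 b}$ ($C{\left(b,t \right)} = \frac{1}{b + \left(b + t\right)} = \frac{1}{t + 2 b}$)
$B{\left(u \right)} = \frac{7}{2} + \frac{2}{1 + u}$ ($B{\left(u \right)} = \frac{7}{2} + \frac{2}{u - -1} = \frac{7}{2} + \frac{2}{u + 1} = \frac{7}{2} + \frac{2}{1 + u}$)
$\frac{1}{C{\left(5,-15 \right)} + B{\left(16 \right)}} = \frac{1}{\frac{1}{-15 + 2 \cdot 5} + \frac{11 + 7 \cdot 16}{2 \left(1 + 16\right)}} = \frac{1}{\frac{1}{-15 + 10} + \frac{11 + 112}{2 \cdot 17}} = \frac{1}{\frac{1}{-5} + \frac{1}{2} \cdot \frac{1}{17} \cdot 123} = \frac{1}{- \frac{1}{5} + \frac{123}{34}} = \frac{1}{\frac{581}{170}} = \frac{170}{581}$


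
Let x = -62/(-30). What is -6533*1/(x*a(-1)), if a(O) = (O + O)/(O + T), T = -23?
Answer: -1175940/31 ≈ -37934.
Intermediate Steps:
x = 31/15 (x = -62*(-1/30) = 31/15 ≈ 2.0667)
a(O) = 2*O/(-23 + O) (a(O) = (O + O)/(O - 23) = (2*O)/(-23 + O) = 2*O/(-23 + O))
-6533*1/(x*a(-1)) = -6533/((2*(-1)/(-23 - 1))*(31/15)) = -6533/((2*(-1)/(-24))*(31/15)) = -6533/((2*(-1)*(-1/24))*(31/15)) = -6533/((1/12)*(31/15)) = -6533/31/180 = -6533*180/31 = -1175940/31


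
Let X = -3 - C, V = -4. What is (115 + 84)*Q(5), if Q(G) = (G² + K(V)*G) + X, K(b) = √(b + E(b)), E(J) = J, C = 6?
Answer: 3184 + 1990*I*√2 ≈ 3184.0 + 2814.3*I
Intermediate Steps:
K(b) = √2*√b (K(b) = √(b + b) = √(2*b) = √2*√b)
X = -9 (X = -3 - 1*6 = -3 - 6 = -9)
Q(G) = -9 + G² + 2*I*G*√2 (Q(G) = (G² + (√2*√(-4))*G) - 9 = (G² + (√2*(2*I))*G) - 9 = (G² + (2*I*√2)*G) - 9 = (G² + 2*I*G*√2) - 9 = -9 + G² + 2*I*G*√2)
(115 + 84)*Q(5) = (115 + 84)*(-9 + 5² + 2*I*5*√2) = 199*(-9 + 25 + 10*I*√2) = 199*(16 + 10*I*√2) = 3184 + 1990*I*√2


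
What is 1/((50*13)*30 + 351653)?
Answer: 1/371153 ≈ 2.6943e-6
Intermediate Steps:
1/((50*13)*30 + 351653) = 1/(650*30 + 351653) = 1/(19500 + 351653) = 1/371153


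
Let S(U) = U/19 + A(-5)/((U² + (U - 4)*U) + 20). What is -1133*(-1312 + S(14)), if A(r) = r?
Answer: 10049119707/6764 ≈ 1.4857e+6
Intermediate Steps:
S(U) = -5/(20 + U² + U*(-4 + U)) + U/19 (S(U) = U/19 - 5/((U² + (U - 4)*U) + 20) = U*(1/19) - 5/((U² + (-4 + U)*U) + 20) = U/19 - 5/((U² + U*(-4 + U)) + 20) = U/19 - 5/(20 + U² + U*(-4 + U)) = -5/(20 + U² + U*(-4 + U)) + U/19)
-1133*(-1312 + S(14)) = -1133*(-1312 + (-95 - 4*14² + 2*14³ + 20*14)/(38*(10 + 14² - 2*14))) = -1133*(-1312 + (-95 - 4*196 + 2*2744 + 280)/(38*(10 + 196 - 28))) = -1133*(-1312 + (1/38)*(-95 - 784 + 5488 + 280)/178) = -1133*(-1312 + (1/38)*(1/178)*4889) = -1133*(-1312 + 4889/6764) = -1133*(-8869479/6764) = 10049119707/6764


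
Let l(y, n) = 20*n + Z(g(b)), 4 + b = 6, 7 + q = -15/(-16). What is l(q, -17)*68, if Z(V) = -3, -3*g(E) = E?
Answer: -23324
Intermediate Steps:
q = -97/16 (q = -7 - 15/(-16) = -7 - 15*(-1/16) = -7 + 15/16 = -97/16 ≈ -6.0625)
b = 2 (b = -4 + 6 = 2)
g(E) = -E/3
l(y, n) = -3 + 20*n (l(y, n) = 20*n - 3 = -3 + 20*n)
l(q, -17)*68 = (-3 + 20*(-17))*68 = (-3 - 340)*68 = -343*68 = -23324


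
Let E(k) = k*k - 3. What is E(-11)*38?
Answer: 4484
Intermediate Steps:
E(k) = -3 + k² (E(k) = k² - 3 = -3 + k²)
E(-11)*38 = (-3 + (-11)²)*38 = (-3 + 121)*38 = 118*38 = 4484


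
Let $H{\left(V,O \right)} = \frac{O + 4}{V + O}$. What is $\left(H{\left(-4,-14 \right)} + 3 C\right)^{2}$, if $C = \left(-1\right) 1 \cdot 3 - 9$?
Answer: $\frac{101761}{81} \approx 1256.3$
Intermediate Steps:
$H{\left(V,O \right)} = \frac{4 + O}{O + V}$
$C = -12$ ($C = \left(-1\right) 3 - 9 = -3 - 9 = -12$)
$\left(H{\left(-4,-14 \right)} + 3 C\right)^{2} = \left(\frac{4 - 14}{-14 - 4} + 3 \left(-12\right)\right)^{2} = \left(\frac{1}{-18} \left(-10\right) - 36\right)^{2} = \left(\left(- \frac{1}{18}\right) \left(-10\right) - 36\right)^{2} = \left(\frac{5}{9} - 36\right)^{2} = \left(- \frac{319}{9}\right)^{2} = \frac{101761}{81}$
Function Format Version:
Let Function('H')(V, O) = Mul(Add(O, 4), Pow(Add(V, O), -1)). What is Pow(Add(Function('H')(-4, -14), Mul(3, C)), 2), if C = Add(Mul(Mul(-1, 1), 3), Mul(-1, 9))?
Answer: Rational(101761, 81) ≈ 1256.3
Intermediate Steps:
Function('H')(V, O) = Mul(Pow(Add(O, V), -1), Add(4, O)) (Function('H')(V, O) = Mul(Add(4, O), Pow(Add(O, V), -1)) = Mul(Pow(Add(O, V), -1), Add(4, O)))
C = -12 (C = Add(Mul(-1, 3), -9) = Add(-3, -9) = -12)
Pow(Add(Function('H')(-4, -14), Mul(3, C)), 2) = Pow(Add(Mul(Pow(Add(-14, -4), -1), Add(4, -14)), Mul(3, -12)), 2) = Pow(Add(Mul(Pow(-18, -1), -10), -36), 2) = Pow(Add(Mul(Rational(-1, 18), -10), -36), 2) = Pow(Add(Rational(5, 9), -36), 2) = Pow(Rational(-319, 9), 2) = Rational(101761, 81)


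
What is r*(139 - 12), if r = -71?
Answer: -9017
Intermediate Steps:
r*(139 - 12) = -71*(139 - 12) = -71*127 = -9017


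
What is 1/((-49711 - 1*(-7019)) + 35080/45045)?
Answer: -9009/384605212 ≈ -2.3424e-5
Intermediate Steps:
1/((-49711 - 1*(-7019)) + 35080/45045) = 1/((-49711 + 7019) + 35080*(1/45045)) = 1/(-42692 + 7016/9009) = 1/(-384605212/9009) = -9009/384605212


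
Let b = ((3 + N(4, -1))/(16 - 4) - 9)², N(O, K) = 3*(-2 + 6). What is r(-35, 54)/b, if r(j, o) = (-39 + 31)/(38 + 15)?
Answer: -128/50933 ≈ -0.0025131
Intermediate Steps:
N(O, K) = 12 (N(O, K) = 3*4 = 12)
r(j, o) = -8/53
b = 961/16 (b = ((3 + 12)/(16 - 4) - 9)² = (15/12 - 9)² = (15*(1/12) - 9)² = (5/4 - 9)² = (-31/4)² = 961/16 ≈ 60.063)
r(-35, 54)/b = -8/(53*961/16) = -8/53*16/961 = -128/50933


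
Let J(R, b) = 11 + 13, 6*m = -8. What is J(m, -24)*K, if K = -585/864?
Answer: -65/4 ≈ -16.250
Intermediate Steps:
m = -4/3 (m = (⅙)*(-8) = -4/3 ≈ -1.3333)
J(R, b) = 24
K = -65/96 (K = -585*1/864 = -65/96 ≈ -0.67708)
J(m, -24)*K = 24*(-65/96) = -65/4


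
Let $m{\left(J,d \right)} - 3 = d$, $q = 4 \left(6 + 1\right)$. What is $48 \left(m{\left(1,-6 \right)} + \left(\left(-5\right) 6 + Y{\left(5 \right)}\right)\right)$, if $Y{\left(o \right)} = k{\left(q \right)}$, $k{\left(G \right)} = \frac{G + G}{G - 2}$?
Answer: $- \frac{19248}{13} \approx -1480.6$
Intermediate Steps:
$q = 28$ ($q = 4 \cdot 7 = 28$)
$m{\left(J,d \right)} = 3 + d$
$k{\left(G \right)} = \frac{2 G}{-2 + G}$
$Y{\left(o \right)} = \frac{28}{13}$ ($Y{\left(o \right)} = 2 \cdot 28 \frac{1}{-2 + 28} = 2 \cdot 28 \cdot \frac{1}{26} = \frac{28}{13}$)
$48 \left(m{\left(1,-6 \right)} + \left(\left(-5\right) 6 + Y{\left(5 \right)}\right)\right) = 48 \left(\left(3 - 6\right) + \left(\left(-5\right) 6 + \frac{28}{13}\right)\right) = 48 \left(-3 + \left(-30 + \frac{28}{13}\right)\right) = 48 \left(-3 - \frac{362}{13}\right) = 48 \left(- \frac{401}{13}\right) = - \frac{19248}{13}$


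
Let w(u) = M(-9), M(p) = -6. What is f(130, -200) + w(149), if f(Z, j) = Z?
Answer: 124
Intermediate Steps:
w(u) = -6
f(130, -200) + w(149) = 130 - 6 = 124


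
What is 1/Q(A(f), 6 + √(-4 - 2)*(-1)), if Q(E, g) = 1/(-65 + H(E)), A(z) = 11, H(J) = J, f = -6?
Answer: -54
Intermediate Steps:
Q(E, g) = 1/(-65 + E)
1/Q(A(f), 6 + √(-4 - 2)*(-1)) = 1/(1/(-65 + 11)) = 1/(1/(-54)) = 1/(-1/54) = -54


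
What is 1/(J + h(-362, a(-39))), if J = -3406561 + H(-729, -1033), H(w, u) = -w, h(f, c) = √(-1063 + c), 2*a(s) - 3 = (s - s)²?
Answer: -6811664/23199383226571 - I*√4246/23199383226571 ≈ -2.9361e-7 - 2.8088e-12*I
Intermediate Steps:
a(s) = 3/2 (a(s) = 3/2 + (s - s)²/2 = 3/2 + (½)*0² = 3/2 + (½)*0 = 3/2 + 0 = 3/2)
J = -3405832 (J = -3406561 - 1*(-729) = -3406561 + 729 = -3405832)
1/(J + h(-362, a(-39))) = 1/(-3405832 + √(-1063 + 3/2)) = 1/(-3405832 + √(-2123/2)) = 1/(-3405832 + I*√4246/2)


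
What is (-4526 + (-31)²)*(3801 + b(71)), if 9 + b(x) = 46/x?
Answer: -959976070/71 ≈ -1.3521e+7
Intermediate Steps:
b(x) = -9 + 46/x
(-4526 + (-31)²)*(3801 + b(71)) = (-4526 + (-31)²)*(3801 + (-9 + 46/71)) = (-4526 + 961)*(3801 + (-9 + 46*(1/71))) = -3565*(3801 + (-9 + 46/71)) = -3565*(3801 - 593/71) = -3565*269278/71 = -959976070/71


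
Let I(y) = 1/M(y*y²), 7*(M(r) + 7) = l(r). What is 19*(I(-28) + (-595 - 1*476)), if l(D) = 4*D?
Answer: -255400318/12551 ≈ -20349.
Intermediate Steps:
M(r) = -7 + 4*r/7 (M(r) = -7 + (4*r)/7 = -7 + 4*r/7)
I(y) = 1/(-7 + 4*y³/7) (I(y) = 1/(-7 + 4*(y*y²)/7) = 1/(-7 + 4*y³/7))
19*(I(-28) + (-595 - 1*476)) = 19*(7/(-49 + 4*(-28)³) + (-595 - 1*476)) = 19*(7/(-49 + 4*(-21952)) + (-595 - 476)) = 19*(7/(-49 - 87808) - 1071) = 19*(7/(-87857) - 1071) = 19*(7*(-1/87857) - 1071) = 19*(-1/12551 - 1071) = 19*(-13442122/12551) = -255400318/12551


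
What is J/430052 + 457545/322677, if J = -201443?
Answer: 43922373143/46255963068 ≈ 0.94955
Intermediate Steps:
J/430052 + 457545/322677 = -201443/430052 + 457545/322677 = -201443*1/430052 + 457545*(1/322677) = -201443/430052 + 152515/107559 = 43922373143/46255963068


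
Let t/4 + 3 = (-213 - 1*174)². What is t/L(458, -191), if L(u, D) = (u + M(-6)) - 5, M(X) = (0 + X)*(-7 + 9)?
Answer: 199688/147 ≈ 1358.4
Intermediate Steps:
M(X) = 2*X (M(X) = X*2 = 2*X)
t = 599064 (t = -12 + 4*(-213 - 1*174)² = -12 + 4*(-213 - 174)² = -12 + 4*(-387)² = -12 + 4*149769 = -12 + 599076 = 599064)
L(u, D) = -17 + u (L(u, D) = (u + 2*(-6)) - 5 = (u - 12) - 5 = (-12 + u) - 5 = -17 + u)
t/L(458, -191) = 599064/(-17 + 458) = 599064/441 = 599064*(1/441) = 199688/147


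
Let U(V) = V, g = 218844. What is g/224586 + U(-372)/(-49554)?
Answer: 11242944/11449727 ≈ 0.98194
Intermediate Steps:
g/224586 + U(-372)/(-49554) = 218844/224586 - 372/(-49554) = 218844*(1/224586) - 372*(-1/49554) = 12158/12477 + 62/8259 = 11242944/11449727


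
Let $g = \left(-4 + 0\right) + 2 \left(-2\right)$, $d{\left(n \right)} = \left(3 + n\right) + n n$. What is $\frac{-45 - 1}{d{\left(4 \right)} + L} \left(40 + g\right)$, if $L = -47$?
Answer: $\frac{184}{3} \approx 61.333$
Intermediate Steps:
$d{\left(n \right)} = 3 + n + n^{2}$ ($d{\left(n \right)} = \left(3 + n\right) + n^{2} = 3 + n + n^{2}$)
$g = -8$ ($g = -4 - 4 = -8$)
$\frac{-45 - 1}{d{\left(4 \right)} + L} \left(40 + g\right) = \frac{-45 - 1}{\left(3 + 4 + 4^{2}\right) - 47} \left(40 - 8\right) = - \frac{46}{\left(3 + 4 + 16\right) - 47} \cdot 32 = - \frac{46}{23 - 47} \cdot 32 = - \frac{46}{-24} \cdot 32 = \left(-46\right) \left(- \frac{1}{24}\right) 32 = \frac{23}{12} \cdot 32 = \frac{184}{3}$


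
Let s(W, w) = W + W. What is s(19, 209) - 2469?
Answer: -2431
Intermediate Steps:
s(W, w) = 2*W
s(19, 209) - 2469 = 2*19 - 2469 = 38 - 2469 = -2431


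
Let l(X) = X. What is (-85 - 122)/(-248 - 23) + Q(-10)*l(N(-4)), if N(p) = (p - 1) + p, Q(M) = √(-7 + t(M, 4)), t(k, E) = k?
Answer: 207/271 - 9*I*√17 ≈ 0.76384 - 37.108*I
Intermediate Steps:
Q(M) = √(-7 + M)
N(p) = -1 + 2*p (N(p) = (-1 + p) + p = -1 + 2*p)
(-85 - 122)/(-248 - 23) + Q(-10)*l(N(-4)) = (-85 - 122)/(-248 - 23) + √(-7 - 10)*(-1 + 2*(-4)) = -207/(-271) + √(-17)*(-1 - 8) = -207*(-1/271) + (I*√17)*(-9) = 207/271 - 9*I*√17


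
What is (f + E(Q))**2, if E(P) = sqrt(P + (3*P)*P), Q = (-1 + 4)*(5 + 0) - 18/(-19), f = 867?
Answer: 271640913/361 + 6936*sqrt(17574)/19 ≈ 8.0086e+5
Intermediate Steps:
Q = 303/19 (Q = 3*5 - 18*(-1/19) = 15 + 18/19 = 303/19 ≈ 15.947)
E(P) = sqrt(P + 3*P**2)
(f + E(Q))**2 = (867 + sqrt(303*(1 + 3*(303/19))/19))**2 = (867 + sqrt(303*(1 + 909/19)/19))**2 = (867 + sqrt((303/19)*(928/19)))**2 = (867 + sqrt(281184/361))**2 = (867 + 4*sqrt(17574)/19)**2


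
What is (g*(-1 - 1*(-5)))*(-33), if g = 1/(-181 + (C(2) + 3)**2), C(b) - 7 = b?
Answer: 132/37 ≈ 3.5676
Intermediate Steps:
C(b) = 7 + b
g = -1/37 (g = 1/(-181 + ((7 + 2) + 3)**2) = 1/(-181 + (9 + 3)**2) = 1/(-181 + 12**2) = 1/(-181 + 144) = 1/(-37) = -1/37 ≈ -0.027027)
(g*(-1 - 1*(-5)))*(-33) = -(-1 - 1*(-5))/37*(-33) = -(-1 + 5)/37*(-33) = -1/37*4*(-33) = -4/37*(-33) = 132/37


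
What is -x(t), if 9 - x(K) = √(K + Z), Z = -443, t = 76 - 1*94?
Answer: -9 + I*√461 ≈ -9.0 + 21.471*I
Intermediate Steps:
t = -18 (t = 76 - 94 = -18)
x(K) = 9 - √(-443 + K) (x(K) = 9 - √(K - 443) = 9 - √(-443 + K))
-x(t) = -(9 - √(-443 - 18)) = -(9 - √(-461)) = -(9 - I*√461) = -9 + I*√461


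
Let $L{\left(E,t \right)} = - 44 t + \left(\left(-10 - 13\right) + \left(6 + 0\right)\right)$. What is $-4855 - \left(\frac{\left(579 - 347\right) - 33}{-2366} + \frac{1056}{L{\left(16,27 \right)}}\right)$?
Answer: $- \frac{13839012359}{2851030} \approx -4854.0$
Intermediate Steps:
$L{\left(E,t \right)} = -17 - 44 t$ ($L{\left(E,t \right)} = - 44 t + \left(-23 + 6\right) = - 44 t - 17 = -17 - 44 t$)
$-4855 - \left(\frac{\left(579 - 347\right) - 33}{-2366} + \frac{1056}{L{\left(16,27 \right)}}\right) = -4855 - \left(\frac{\left(579 - 347\right) - 33}{-2366} + \frac{1056}{-17 - 1188}\right) = -4855 - \left(\left(232 - 33\right) \left(- \frac{1}{2366}\right) + \frac{1056}{-17 - 1188}\right) = -4855 - \left(199 \left(- \frac{1}{2366}\right) + \frac{1056}{-1205}\right) = -4855 - \left(- \frac{199}{2366} + 1056 \left(- \frac{1}{1205}\right)\right) = -4855 - \left(- \frac{199}{2366} - \frac{1056}{1205}\right) = -4855 - - \frac{2738291}{2851030} = -4855 + \frac{2738291}{2851030} = - \frac{13839012359}{2851030}$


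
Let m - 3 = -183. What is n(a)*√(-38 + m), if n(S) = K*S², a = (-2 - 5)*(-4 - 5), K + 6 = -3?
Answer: -35721*I*√218 ≈ -5.2741e+5*I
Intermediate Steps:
K = -9 (K = -6 - 3 = -9)
a = 63 (a = -7*(-9) = 63)
m = -180 (m = 3 - 183 = -180)
n(S) = -9*S²
n(a)*√(-38 + m) = (-9*63²)*√(-38 - 180) = (-9*3969)*√(-218) = -35721*I*√218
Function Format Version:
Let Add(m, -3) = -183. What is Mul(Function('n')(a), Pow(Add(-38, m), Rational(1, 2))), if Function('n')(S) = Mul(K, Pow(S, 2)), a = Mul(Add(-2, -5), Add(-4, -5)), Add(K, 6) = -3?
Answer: Mul(-35721, I, Pow(218, Rational(1, 2))) ≈ Mul(-5.2741e+5, I)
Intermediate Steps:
K = -9 (K = Add(-6, -3) = -9)
a = 63 (a = Mul(-7, -9) = 63)
m = -180 (m = Add(3, -183) = -180)
Function('n')(S) = Mul(-9, Pow(S, 2))
Mul(Function('n')(a), Pow(Add(-38, m), Rational(1, 2))) = Mul(Mul(-9, Pow(63, 2)), Pow(Add(-38, -180), Rational(1, 2))) = Mul(Mul(-9, 3969), Pow(-218, Rational(1, 2))) = Mul(-35721, Mul(I, Pow(218, Rational(1, 2)))) = Mul(-35721, I, Pow(218, Rational(1, 2)))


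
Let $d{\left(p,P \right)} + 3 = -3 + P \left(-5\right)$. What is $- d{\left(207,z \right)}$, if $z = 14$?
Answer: $76$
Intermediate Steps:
$d{\left(p,P \right)} = -6 - 5 P$ ($d{\left(p,P \right)} = -3 + \left(-3 + P \left(-5\right)\right) = -3 - \left(3 + 5 P\right) = -6 - 5 P$)
$- d{\left(207,z \right)} = - (-6 - 70) = \left(-1\right) \left(-76\right) = 76$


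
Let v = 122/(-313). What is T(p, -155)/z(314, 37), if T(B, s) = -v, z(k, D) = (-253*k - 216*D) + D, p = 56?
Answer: -122/27355261 ≈ -4.4598e-6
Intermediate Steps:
v = -122/313 (v = 122*(-1/313) = -122/313 ≈ -0.38978)
z(k, D) = -253*k - 215*D
T(B, s) = 122/313 (T(B, s) = -1*(-122/313) = 122/313)
T(p, -155)/z(314, 37) = 122/(313*(-253*314 - 215*37)) = 122/(313*(-79442 - 7955)) = (122/313)/(-87397) = (122/313)*(-1/87397) = -122/27355261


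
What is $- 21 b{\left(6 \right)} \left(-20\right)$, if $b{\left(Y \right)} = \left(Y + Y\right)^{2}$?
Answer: $60480$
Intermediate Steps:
$b{\left(Y \right)} = 4 Y^{2}$ ($b{\left(Y \right)} = \left(2 Y\right)^{2} = 4 Y^{2}$)
$- 21 b{\left(6 \right)} \left(-20\right) = - 21 \cdot 4 \cdot 6^{2} \left(-20\right) = - 21 \cdot 4 \cdot 36 \left(-20\right) = \left(-21\right) 144 \left(-20\right) = \left(-3024\right) \left(-20\right) = 60480$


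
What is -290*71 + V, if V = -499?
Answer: -21089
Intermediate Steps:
-290*71 + V = -290*71 - 499 = -20590 - 499 = -21089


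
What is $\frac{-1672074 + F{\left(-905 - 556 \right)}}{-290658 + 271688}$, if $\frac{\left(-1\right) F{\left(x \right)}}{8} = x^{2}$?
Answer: $\frac{9374121}{9485} \approx 988.31$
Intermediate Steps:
$F{\left(x \right)} = - 8 x^{2}$
$\frac{-1672074 + F{\left(-905 - 556 \right)}}{-290658 + 271688} = \frac{-1672074 - 8 \left(-905 - 556\right)^{2}}{-290658 + 271688} = \frac{-1672074 - 8 \left(-905 - 556\right)^{2}}{-18970} = \left(-1672074 - 8 \left(-1461\right)^{2}\right) \left(- \frac{1}{18970}\right) = \left(-1672074 - 17076168\right) \left(- \frac{1}{18970}\right) = \left(-18748242\right) \left(- \frac{1}{18970}\right) = \frac{9374121}{9485}$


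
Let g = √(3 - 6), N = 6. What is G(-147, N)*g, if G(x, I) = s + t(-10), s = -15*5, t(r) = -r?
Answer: -65*I*√3 ≈ -112.58*I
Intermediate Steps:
s = -75
G(x, I) = -65 (G(x, I) = -75 - 1*(-10) = -75 + 10 = -65)
g = I*√3 (g = √(-3) = I*√3 ≈ 1.732*I)
G(-147, N)*g = -65*I*√3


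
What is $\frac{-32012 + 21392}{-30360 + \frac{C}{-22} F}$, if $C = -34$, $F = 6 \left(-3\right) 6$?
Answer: $\frac{9735}{27983} \approx 0.34789$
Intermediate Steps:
$F = -108$ ($F = \left(-18\right) 6 = -108$)
$\frac{-32012 + 21392}{-30360 + \frac{C}{-22} F} = \frac{-32012 + 21392}{-30360 + - \frac{34}{-22} \left(-108\right)} = - \frac{10620}{-30360 + \left(-34\right) \left(- \frac{1}{22}\right) \left(-108\right)} = - \frac{10620}{-30360 + \frac{17}{11} \left(-108\right)} = - \frac{10620}{-30360 - \frac{1836}{11}} = - \frac{10620}{- \frac{335796}{11}} = \left(-10620\right) \left(- \frac{11}{335796}\right) = \frac{9735}{27983}$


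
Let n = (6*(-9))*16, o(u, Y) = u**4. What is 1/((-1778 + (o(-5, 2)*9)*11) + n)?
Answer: 1/59233 ≈ 1.6882e-5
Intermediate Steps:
n = -864 (n = -54*16 = -864)
1/((-1778 + (o(-5, 2)*9)*11) + n) = 1/((-1778 + ((-5)**4*9)*11) - 864) = 1/((-1778 + (625*9)*11) - 864) = 1/((-1778 + 5625*11) - 864) = 1/((-1778 + 61875) - 864) = 1/(60097 - 864) = 1/59233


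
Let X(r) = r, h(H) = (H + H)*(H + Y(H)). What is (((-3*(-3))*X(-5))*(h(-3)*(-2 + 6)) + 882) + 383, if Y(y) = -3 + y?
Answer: -8455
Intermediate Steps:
h(H) = 2*H*(-3 + 2*H) (h(H) = (H + H)*(H + (-3 + H)) = (2*H)*(-3 + 2*H) = 2*H*(-3 + 2*H))
(((-3*(-3))*X(-5))*(h(-3)*(-2 + 6)) + 882) + 383 = ((-3*(-3)*(-5))*((2*(-3)*(-3 + 2*(-3)))*(-2 + 6)) + 882) + 383 = ((9*(-5))*((2*(-3)*(-3 - 6))*4) + 882) + 383 = (-45*2*(-3)*(-9)*4 + 882) + 383 = (-2430*4 + 882) + 383 = (-45*216 + 882) + 383 = (-9720 + 882) + 383 = -8838 + 383 = -8455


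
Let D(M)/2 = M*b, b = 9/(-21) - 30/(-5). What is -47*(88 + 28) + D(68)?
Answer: -32860/7 ≈ -4694.3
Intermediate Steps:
b = 39/7 (b = 9*(-1/21) - 30*(-⅕) = -3/7 + 6 = 39/7 ≈ 5.5714)
D(M) = 78*M/7 (D(M) = 2*(M*(39/7)) = 2*(39*M/7) = 78*M/7)
-47*(88 + 28) + D(68) = -47*(88 + 28) + (78/7)*68 = -47*116 + 5304/7 = -5452 + 5304/7 = -32860/7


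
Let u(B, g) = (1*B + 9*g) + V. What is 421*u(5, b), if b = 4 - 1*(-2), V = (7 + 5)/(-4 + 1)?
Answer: 23155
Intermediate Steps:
V = -4 (V = 12/(-3) = 12*(-1/3) = -4)
b = 6 (b = 4 + 2 = 6)
u(B, g) = -4 + B + 9*g (u(B, g) = (1*B + 9*g) - 4 = (B + 9*g) - 4 = -4 + B + 9*g)
421*u(5, b) = 421*(-4 + 5 + 9*6) = 421*(-4 + 5 + 54) = 421*55 = 23155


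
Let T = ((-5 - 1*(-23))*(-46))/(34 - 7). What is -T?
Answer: 92/3 ≈ 30.667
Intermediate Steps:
T = -92/3 (T = ((-5 + 23)*(-46))/27 = (18*(-46))*(1/27) = -828*1/27 = -92/3 ≈ -30.667)
-T = -1*(-92/3) = 92/3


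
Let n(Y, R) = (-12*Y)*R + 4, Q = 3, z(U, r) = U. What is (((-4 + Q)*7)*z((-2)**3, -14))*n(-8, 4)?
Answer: 21728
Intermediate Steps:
n(Y, R) = 4 - 12*R*Y (n(Y, R) = -12*R*Y + 4 = 4 - 12*R*Y)
(((-4 + Q)*7)*z((-2)**3, -14))*n(-8, 4) = (((-4 + 3)*7)*(-2)**3)*(4 - 12*4*(-8)) = (-1*7*(-8))*(4 + 384) = -7*(-8)*388 = 56*388 = 21728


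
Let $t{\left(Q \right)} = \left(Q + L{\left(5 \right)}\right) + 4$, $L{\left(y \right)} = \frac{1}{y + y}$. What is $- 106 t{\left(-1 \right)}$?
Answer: $- \frac{1643}{5} \approx -328.6$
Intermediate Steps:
$L{\left(y \right)} = \frac{1}{2 y}$
$t{\left(Q \right)} = \frac{41}{10} + Q$ ($t{\left(Q \right)} = \left(Q + \frac{1}{2 \cdot 5}\right) + 4 = \left(Q + \frac{1}{2} \cdot \frac{1}{5}\right) + 4 = \left(Q + \frac{1}{10}\right) + 4 = \left(\frac{1}{10} + Q\right) + 4 = \frac{41}{10} + Q$)
$- 106 t{\left(-1 \right)} = - 106 \left(\frac{41}{10} - 1\right) = \left(-106\right) \frac{31}{10} = - \frac{1643}{5}$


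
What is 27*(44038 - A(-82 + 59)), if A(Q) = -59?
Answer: 1190619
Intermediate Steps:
27*(44038 - A(-82 + 59)) = 27*(44038 - 1*(-59)) = 27*(44038 + 59) = 27*44097 = 1190619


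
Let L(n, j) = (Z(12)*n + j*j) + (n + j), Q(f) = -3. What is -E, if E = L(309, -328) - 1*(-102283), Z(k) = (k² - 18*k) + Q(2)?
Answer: -186673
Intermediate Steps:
Z(k) = -3 + k² - 18*k (Z(k) = (k² - 18*k) - 3 = -3 + k² - 18*k)
L(n, j) = j + j² - 74*n (L(n, j) = ((-3 + 12² - 18*12)*n + j*j) + (n + j) = ((-3 + 144 - 216)*n + j²) + (j + n) = (-75*n + j²) + (j + n) = (j² - 75*n) + (j + n) = j + j² - 74*n)
E = 186673 (E = (-328 + (-328)² - 74*309) - 1*(-102283) = (-328 + 107584 - 22866) + 102283 = 84390 + 102283 = 186673)
-E = -1*186673 = -186673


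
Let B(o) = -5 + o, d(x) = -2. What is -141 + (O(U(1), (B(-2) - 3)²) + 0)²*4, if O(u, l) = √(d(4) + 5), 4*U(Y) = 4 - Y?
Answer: -129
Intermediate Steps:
U(Y) = 1 - Y/4 (U(Y) = (4 - Y)/4 = 1 - Y/4)
O(u, l) = √3 (O(u, l) = √(-2 + 5) = √3)
-141 + (O(U(1), (B(-2) - 3)²) + 0)²*4 = -141 + (√3 + 0)²*4 = -141 + (√3)²*4 = -141 + 3*4 = -141 + 12 = -129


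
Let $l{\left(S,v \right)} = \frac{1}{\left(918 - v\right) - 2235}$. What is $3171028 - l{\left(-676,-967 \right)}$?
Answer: $\frac{1109859801}{350} \approx 3.171 \cdot 10^{6}$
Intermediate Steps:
$l{\left(S,v \right)} = \frac{1}{-1317 - v}$
$3171028 - l{\left(-676,-967 \right)} = 3171028 - - \frac{1}{1317 - 967} = 3171028 - - \frac{1}{350} = 3171028 + \frac{1}{350} = \frac{1109859801}{350}$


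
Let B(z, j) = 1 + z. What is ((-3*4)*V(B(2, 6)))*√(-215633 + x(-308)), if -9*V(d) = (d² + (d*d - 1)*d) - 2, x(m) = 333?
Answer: 1240*I*√2153/3 ≈ 19179.0*I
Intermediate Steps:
V(d) = 2/9 - d²/9 - d*(-1 + d²)/9 (V(d) = -((d² + (d*d - 1)*d) - 2)/9 = -((d² + (d² - 1)*d) - 2)/9 = -((d² + (-1 + d²)*d) - 2)/9 = -((d² + d*(-1 + d²)) - 2)/9 = -(-2 + d² + d*(-1 + d²))/9 = 2/9 - d²/9 - d*(-1 + d²)/9)
((-3*4)*V(B(2, 6)))*√(-215633 + x(-308)) = ((-3*4)*(2/9 - (1 + 2)²/9 - (1 + 2)³/9 + (1 + 2)/9))*√(-215633 + 333) = (-12*(2/9 - ⅑*3² - ⅑*3³ + (⅑)*3))*√(-215300) = (-12*(2/9 - ⅑*9 - ⅑*27 + ⅓))*(10*I*√2153) = (-12*(2/9 - 1 - 3 + ⅓))*(10*I*√2153) = (-12*(-31/9))*(10*I*√2153) = 124*(10*I*√2153)/3 = 1240*I*√2153/3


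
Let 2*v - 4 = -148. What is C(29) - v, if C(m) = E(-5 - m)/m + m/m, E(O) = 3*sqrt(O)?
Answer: 73 + 3*I*sqrt(34)/29 ≈ 73.0 + 0.6032*I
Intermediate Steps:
v = -72 (v = 2 + (1/2)*(-148) = 2 - 74 = -72)
C(m) = 1 + 3*sqrt(-5 - m)/m (C(m) = (3*sqrt(-5 - m))/m + m/m = 3*sqrt(-5 - m)/m + 1 = 1 + 3*sqrt(-5 - m)/m)
C(29) - v = (29 + 3*sqrt(-5 - 1*29))/29 - 1*(-72) = (29 + 3*sqrt(-5 - 29))/29 + 72 = (29 + 3*sqrt(-34))/29 + 72 = (29 + 3*(I*sqrt(34)))/29 + 72 = (29 + 3*I*sqrt(34))/29 + 72 = (1 + 3*I*sqrt(34)/29) + 72 = 73 + 3*I*sqrt(34)/29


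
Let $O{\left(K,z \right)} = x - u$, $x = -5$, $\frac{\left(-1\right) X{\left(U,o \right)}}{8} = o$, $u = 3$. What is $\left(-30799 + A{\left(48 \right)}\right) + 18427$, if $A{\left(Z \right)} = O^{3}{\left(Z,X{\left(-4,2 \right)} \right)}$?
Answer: $-12884$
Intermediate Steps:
$X{\left(U,o \right)} = - 8 o$
$O{\left(K,z \right)} = -8$ ($O{\left(K,z \right)} = -5 - 3 = -8$)
$A{\left(Z \right)} = -512$ ($A{\left(Z \right)} = \left(-8\right)^{3} = -512$)
$\left(-30799 + A{\left(48 \right)}\right) + 18427 = \left(-30799 - 512\right) + 18427 = -31311 + 18427 = -12884$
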